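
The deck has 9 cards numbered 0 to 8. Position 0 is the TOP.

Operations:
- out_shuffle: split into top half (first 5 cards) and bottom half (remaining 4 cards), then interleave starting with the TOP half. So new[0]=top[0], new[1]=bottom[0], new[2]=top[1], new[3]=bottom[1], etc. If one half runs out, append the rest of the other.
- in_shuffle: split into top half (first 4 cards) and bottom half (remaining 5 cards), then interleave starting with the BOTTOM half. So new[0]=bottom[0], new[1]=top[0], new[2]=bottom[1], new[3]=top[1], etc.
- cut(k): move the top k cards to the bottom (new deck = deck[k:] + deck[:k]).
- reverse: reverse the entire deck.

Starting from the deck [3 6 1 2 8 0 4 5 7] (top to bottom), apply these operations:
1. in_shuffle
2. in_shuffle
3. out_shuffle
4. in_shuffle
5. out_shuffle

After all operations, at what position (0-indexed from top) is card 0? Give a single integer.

After op 1 (in_shuffle): [8 3 0 6 4 1 5 2 7]
After op 2 (in_shuffle): [4 8 1 3 5 0 2 6 7]
After op 3 (out_shuffle): [4 0 8 2 1 6 3 7 5]
After op 4 (in_shuffle): [1 4 6 0 3 8 7 2 5]
After op 5 (out_shuffle): [1 8 4 7 6 2 0 5 3]
Card 0 is at position 6.

Answer: 6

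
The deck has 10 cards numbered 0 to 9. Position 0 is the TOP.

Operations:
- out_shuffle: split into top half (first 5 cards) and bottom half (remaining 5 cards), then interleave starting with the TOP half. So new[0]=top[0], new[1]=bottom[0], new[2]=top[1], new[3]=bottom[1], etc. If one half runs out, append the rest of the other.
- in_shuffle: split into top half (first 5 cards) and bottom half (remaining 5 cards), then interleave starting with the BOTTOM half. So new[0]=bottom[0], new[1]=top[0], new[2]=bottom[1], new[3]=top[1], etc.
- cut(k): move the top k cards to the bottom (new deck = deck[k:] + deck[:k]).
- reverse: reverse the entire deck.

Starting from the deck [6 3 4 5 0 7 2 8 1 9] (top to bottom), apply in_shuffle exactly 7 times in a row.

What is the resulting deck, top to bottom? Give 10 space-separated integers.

Answer: 8 0 3 9 2 5 6 1 7 4

Derivation:
After op 1 (in_shuffle): [7 6 2 3 8 4 1 5 9 0]
After op 2 (in_shuffle): [4 7 1 6 5 2 9 3 0 8]
After op 3 (in_shuffle): [2 4 9 7 3 1 0 6 8 5]
After op 4 (in_shuffle): [1 2 0 4 6 9 8 7 5 3]
After op 5 (in_shuffle): [9 1 8 2 7 0 5 4 3 6]
After op 6 (in_shuffle): [0 9 5 1 4 8 3 2 6 7]
After op 7 (in_shuffle): [8 0 3 9 2 5 6 1 7 4]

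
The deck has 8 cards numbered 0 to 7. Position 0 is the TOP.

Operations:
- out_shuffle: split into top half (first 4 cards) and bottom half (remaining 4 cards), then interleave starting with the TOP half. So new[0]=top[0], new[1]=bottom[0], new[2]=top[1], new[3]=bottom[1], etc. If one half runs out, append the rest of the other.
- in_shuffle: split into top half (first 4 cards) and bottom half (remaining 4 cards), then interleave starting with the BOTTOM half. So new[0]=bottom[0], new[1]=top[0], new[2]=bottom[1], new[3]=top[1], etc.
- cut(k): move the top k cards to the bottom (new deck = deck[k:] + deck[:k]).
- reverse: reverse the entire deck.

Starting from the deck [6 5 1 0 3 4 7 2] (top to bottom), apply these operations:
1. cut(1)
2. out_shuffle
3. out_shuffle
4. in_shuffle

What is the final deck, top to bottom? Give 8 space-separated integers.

After op 1 (cut(1)): [5 1 0 3 4 7 2 6]
After op 2 (out_shuffle): [5 4 1 7 0 2 3 6]
After op 3 (out_shuffle): [5 0 4 2 1 3 7 6]
After op 4 (in_shuffle): [1 5 3 0 7 4 6 2]

Answer: 1 5 3 0 7 4 6 2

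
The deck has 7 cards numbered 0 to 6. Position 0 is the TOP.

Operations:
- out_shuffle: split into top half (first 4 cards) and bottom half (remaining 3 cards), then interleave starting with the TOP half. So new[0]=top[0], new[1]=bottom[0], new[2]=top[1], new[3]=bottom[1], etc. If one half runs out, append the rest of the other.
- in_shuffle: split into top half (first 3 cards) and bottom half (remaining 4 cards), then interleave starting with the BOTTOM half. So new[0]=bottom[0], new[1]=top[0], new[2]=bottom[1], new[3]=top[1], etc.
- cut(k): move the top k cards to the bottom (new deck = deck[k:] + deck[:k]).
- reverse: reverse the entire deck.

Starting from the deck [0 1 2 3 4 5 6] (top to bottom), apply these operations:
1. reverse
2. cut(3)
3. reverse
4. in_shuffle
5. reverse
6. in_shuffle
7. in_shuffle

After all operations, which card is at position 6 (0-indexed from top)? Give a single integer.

Answer: 0

Derivation:
After op 1 (reverse): [6 5 4 3 2 1 0]
After op 2 (cut(3)): [3 2 1 0 6 5 4]
After op 3 (reverse): [4 5 6 0 1 2 3]
After op 4 (in_shuffle): [0 4 1 5 2 6 3]
After op 5 (reverse): [3 6 2 5 1 4 0]
After op 6 (in_shuffle): [5 3 1 6 4 2 0]
After op 7 (in_shuffle): [6 5 4 3 2 1 0]
Position 6: card 0.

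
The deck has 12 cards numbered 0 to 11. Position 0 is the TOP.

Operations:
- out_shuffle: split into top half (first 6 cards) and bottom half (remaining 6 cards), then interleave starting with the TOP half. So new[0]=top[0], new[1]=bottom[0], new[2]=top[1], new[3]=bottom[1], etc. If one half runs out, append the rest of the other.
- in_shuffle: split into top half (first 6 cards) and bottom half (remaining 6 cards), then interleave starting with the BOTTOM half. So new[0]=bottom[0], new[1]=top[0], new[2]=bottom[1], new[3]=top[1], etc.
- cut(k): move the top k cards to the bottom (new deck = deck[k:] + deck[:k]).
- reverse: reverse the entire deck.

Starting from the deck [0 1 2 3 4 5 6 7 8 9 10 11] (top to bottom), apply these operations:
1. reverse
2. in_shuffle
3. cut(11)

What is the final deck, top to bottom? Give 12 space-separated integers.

Answer: 6 5 11 4 10 3 9 2 8 1 7 0

Derivation:
After op 1 (reverse): [11 10 9 8 7 6 5 4 3 2 1 0]
After op 2 (in_shuffle): [5 11 4 10 3 9 2 8 1 7 0 6]
After op 3 (cut(11)): [6 5 11 4 10 3 9 2 8 1 7 0]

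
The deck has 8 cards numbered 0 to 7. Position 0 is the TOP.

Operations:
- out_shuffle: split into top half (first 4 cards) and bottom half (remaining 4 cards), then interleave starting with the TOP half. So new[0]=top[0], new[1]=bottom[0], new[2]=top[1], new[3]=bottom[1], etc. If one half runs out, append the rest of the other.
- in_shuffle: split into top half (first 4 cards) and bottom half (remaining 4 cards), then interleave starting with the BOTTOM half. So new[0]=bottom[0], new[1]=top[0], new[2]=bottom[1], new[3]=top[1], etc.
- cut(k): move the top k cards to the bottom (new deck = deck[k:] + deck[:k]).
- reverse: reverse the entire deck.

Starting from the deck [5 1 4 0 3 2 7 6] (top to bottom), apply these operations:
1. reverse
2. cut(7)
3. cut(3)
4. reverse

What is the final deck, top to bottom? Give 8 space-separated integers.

Answer: 7 6 5 1 4 0 3 2

Derivation:
After op 1 (reverse): [6 7 2 3 0 4 1 5]
After op 2 (cut(7)): [5 6 7 2 3 0 4 1]
After op 3 (cut(3)): [2 3 0 4 1 5 6 7]
After op 4 (reverse): [7 6 5 1 4 0 3 2]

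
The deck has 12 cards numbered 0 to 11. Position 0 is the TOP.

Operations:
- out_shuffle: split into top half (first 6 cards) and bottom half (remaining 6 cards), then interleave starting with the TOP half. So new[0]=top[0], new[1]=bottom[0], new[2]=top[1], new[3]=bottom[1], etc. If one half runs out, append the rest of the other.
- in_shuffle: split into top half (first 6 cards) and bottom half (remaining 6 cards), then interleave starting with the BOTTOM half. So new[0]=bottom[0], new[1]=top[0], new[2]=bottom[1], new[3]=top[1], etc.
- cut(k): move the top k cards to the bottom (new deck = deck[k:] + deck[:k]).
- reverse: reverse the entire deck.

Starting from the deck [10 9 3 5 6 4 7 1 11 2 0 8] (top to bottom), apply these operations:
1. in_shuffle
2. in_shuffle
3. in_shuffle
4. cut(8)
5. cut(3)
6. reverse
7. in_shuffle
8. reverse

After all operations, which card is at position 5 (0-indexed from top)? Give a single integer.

Answer: 2

Derivation:
After op 1 (in_shuffle): [7 10 1 9 11 3 2 5 0 6 8 4]
After op 2 (in_shuffle): [2 7 5 10 0 1 6 9 8 11 4 3]
After op 3 (in_shuffle): [6 2 9 7 8 5 11 10 4 0 3 1]
After op 4 (cut(8)): [4 0 3 1 6 2 9 7 8 5 11 10]
After op 5 (cut(3)): [1 6 2 9 7 8 5 11 10 4 0 3]
After op 6 (reverse): [3 0 4 10 11 5 8 7 9 2 6 1]
After op 7 (in_shuffle): [8 3 7 0 9 4 2 10 6 11 1 5]
After op 8 (reverse): [5 1 11 6 10 2 4 9 0 7 3 8]
Position 5: card 2.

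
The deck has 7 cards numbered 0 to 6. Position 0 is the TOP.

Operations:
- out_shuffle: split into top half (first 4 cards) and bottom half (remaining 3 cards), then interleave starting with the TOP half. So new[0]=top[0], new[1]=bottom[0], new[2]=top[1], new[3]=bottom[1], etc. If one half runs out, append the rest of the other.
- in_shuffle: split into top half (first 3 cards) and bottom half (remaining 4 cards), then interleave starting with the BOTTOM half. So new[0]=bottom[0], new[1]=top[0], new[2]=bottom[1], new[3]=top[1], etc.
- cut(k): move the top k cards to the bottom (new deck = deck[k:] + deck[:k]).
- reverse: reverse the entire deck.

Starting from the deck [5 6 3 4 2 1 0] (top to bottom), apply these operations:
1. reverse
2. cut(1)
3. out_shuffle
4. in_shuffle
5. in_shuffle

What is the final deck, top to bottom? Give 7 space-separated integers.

Answer: 6 5 0 1 2 4 3

Derivation:
After op 1 (reverse): [0 1 2 4 3 6 5]
After op 2 (cut(1)): [1 2 4 3 6 5 0]
After op 3 (out_shuffle): [1 6 2 5 4 0 3]
After op 4 (in_shuffle): [5 1 4 6 0 2 3]
After op 5 (in_shuffle): [6 5 0 1 2 4 3]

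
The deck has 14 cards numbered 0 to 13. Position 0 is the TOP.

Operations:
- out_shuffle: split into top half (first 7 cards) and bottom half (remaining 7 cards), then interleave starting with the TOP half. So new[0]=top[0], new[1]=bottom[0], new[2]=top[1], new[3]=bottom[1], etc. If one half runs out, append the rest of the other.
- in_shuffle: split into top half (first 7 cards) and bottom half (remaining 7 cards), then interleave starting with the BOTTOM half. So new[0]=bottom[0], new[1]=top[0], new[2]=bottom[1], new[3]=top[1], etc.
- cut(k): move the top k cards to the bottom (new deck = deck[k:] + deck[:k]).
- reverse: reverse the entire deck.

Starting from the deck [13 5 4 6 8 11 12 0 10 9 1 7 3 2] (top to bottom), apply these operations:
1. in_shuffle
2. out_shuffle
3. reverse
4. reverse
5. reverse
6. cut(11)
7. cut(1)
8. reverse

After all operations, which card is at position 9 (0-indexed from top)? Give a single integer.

After op 1 (in_shuffle): [0 13 10 5 9 4 1 6 7 8 3 11 2 12]
After op 2 (out_shuffle): [0 6 13 7 10 8 5 3 9 11 4 2 1 12]
After op 3 (reverse): [12 1 2 4 11 9 3 5 8 10 7 13 6 0]
After op 4 (reverse): [0 6 13 7 10 8 5 3 9 11 4 2 1 12]
After op 5 (reverse): [12 1 2 4 11 9 3 5 8 10 7 13 6 0]
After op 6 (cut(11)): [13 6 0 12 1 2 4 11 9 3 5 8 10 7]
After op 7 (cut(1)): [6 0 12 1 2 4 11 9 3 5 8 10 7 13]
After op 8 (reverse): [13 7 10 8 5 3 9 11 4 2 1 12 0 6]
Position 9: card 2.

Answer: 2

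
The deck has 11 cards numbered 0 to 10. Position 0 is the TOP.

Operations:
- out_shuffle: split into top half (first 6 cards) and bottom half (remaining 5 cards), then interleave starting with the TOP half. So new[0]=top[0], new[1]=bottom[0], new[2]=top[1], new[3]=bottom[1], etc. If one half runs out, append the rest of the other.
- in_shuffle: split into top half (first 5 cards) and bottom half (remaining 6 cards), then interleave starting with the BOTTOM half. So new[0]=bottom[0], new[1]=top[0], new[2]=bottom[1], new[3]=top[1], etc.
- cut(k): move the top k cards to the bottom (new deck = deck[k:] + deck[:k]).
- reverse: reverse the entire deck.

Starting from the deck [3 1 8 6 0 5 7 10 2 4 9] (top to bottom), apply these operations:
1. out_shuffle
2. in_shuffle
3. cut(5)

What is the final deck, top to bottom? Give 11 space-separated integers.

Answer: 1 0 10 9 8 5 2 3 6 7 4

Derivation:
After op 1 (out_shuffle): [3 7 1 10 8 2 6 4 0 9 5]
After op 2 (in_shuffle): [2 3 6 7 4 1 0 10 9 8 5]
After op 3 (cut(5)): [1 0 10 9 8 5 2 3 6 7 4]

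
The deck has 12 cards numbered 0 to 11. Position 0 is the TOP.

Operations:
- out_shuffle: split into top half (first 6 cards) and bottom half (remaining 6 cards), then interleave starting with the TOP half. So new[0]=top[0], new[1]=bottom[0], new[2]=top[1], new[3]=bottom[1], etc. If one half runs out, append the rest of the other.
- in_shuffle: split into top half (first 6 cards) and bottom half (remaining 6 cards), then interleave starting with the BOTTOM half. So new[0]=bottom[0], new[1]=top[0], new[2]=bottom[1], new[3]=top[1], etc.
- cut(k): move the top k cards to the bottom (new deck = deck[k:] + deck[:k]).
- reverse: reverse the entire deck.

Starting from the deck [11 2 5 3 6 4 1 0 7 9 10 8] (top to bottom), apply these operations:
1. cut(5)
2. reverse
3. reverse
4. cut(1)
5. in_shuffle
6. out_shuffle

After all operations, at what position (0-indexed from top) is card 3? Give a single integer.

Answer: 1

Derivation:
After op 1 (cut(5)): [4 1 0 7 9 10 8 11 2 5 3 6]
After op 2 (reverse): [6 3 5 2 11 8 10 9 7 0 1 4]
After op 3 (reverse): [4 1 0 7 9 10 8 11 2 5 3 6]
After op 4 (cut(1)): [1 0 7 9 10 8 11 2 5 3 6 4]
After op 5 (in_shuffle): [11 1 2 0 5 7 3 9 6 10 4 8]
After op 6 (out_shuffle): [11 3 1 9 2 6 0 10 5 4 7 8]
Card 3 is at position 1.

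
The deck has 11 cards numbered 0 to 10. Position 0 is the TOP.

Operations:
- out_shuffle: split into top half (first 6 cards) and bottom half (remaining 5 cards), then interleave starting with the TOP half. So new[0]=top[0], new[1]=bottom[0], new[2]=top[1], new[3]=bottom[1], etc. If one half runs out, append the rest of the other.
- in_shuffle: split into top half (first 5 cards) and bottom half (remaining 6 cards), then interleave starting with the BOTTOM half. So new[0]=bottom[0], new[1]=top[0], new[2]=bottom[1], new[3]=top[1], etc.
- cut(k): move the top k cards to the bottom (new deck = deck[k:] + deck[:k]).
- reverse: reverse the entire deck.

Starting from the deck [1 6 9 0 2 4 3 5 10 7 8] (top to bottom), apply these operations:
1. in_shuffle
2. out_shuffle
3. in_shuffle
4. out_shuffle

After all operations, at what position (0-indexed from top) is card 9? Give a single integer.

Answer: 9

Derivation:
After op 1 (in_shuffle): [4 1 3 6 5 9 10 0 7 2 8]
After op 2 (out_shuffle): [4 10 1 0 3 7 6 2 5 8 9]
After op 3 (in_shuffle): [7 4 6 10 2 1 5 0 8 3 9]
After op 4 (out_shuffle): [7 5 4 0 6 8 10 3 2 9 1]
Card 9 is at position 9.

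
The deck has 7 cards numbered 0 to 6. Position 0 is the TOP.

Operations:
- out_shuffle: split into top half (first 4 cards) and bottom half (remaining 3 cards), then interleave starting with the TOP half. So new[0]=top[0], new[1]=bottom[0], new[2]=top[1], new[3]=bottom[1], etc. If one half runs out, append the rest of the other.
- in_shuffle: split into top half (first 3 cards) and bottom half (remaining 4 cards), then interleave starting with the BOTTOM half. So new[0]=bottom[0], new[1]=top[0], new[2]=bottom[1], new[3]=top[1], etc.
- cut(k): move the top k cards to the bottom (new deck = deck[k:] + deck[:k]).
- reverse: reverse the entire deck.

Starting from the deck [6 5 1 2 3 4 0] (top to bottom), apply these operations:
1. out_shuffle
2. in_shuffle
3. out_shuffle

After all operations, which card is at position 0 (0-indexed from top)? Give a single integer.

Answer: 4

Derivation:
After op 1 (out_shuffle): [6 3 5 4 1 0 2]
After op 2 (in_shuffle): [4 6 1 3 0 5 2]
After op 3 (out_shuffle): [4 0 6 5 1 2 3]
Position 0: card 4.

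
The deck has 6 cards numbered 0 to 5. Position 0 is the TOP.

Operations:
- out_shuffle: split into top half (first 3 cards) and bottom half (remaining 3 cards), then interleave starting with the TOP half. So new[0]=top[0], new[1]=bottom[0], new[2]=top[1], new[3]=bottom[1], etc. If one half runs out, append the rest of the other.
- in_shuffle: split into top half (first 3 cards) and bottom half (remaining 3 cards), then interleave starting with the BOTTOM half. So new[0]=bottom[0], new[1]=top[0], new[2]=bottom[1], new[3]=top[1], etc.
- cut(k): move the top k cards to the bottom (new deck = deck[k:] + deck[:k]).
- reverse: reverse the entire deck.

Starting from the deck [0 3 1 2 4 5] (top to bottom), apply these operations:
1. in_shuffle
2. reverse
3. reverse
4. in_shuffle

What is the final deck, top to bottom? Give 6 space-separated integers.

After op 1 (in_shuffle): [2 0 4 3 5 1]
After op 2 (reverse): [1 5 3 4 0 2]
After op 3 (reverse): [2 0 4 3 5 1]
After op 4 (in_shuffle): [3 2 5 0 1 4]

Answer: 3 2 5 0 1 4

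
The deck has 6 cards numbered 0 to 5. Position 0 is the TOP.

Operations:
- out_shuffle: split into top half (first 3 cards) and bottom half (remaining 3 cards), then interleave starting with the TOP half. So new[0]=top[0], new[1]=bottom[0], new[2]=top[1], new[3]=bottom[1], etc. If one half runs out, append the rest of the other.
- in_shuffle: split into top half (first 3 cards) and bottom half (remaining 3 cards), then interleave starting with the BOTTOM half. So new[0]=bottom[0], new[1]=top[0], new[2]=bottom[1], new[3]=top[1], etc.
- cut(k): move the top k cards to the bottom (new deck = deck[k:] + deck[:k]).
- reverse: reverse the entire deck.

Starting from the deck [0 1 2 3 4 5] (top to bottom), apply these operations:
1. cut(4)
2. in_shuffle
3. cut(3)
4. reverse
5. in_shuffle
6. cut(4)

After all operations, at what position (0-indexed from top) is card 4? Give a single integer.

Answer: 5

Derivation:
After op 1 (cut(4)): [4 5 0 1 2 3]
After op 2 (in_shuffle): [1 4 2 5 3 0]
After op 3 (cut(3)): [5 3 0 1 4 2]
After op 4 (reverse): [2 4 1 0 3 5]
After op 5 (in_shuffle): [0 2 3 4 5 1]
After op 6 (cut(4)): [5 1 0 2 3 4]
Card 4 is at position 5.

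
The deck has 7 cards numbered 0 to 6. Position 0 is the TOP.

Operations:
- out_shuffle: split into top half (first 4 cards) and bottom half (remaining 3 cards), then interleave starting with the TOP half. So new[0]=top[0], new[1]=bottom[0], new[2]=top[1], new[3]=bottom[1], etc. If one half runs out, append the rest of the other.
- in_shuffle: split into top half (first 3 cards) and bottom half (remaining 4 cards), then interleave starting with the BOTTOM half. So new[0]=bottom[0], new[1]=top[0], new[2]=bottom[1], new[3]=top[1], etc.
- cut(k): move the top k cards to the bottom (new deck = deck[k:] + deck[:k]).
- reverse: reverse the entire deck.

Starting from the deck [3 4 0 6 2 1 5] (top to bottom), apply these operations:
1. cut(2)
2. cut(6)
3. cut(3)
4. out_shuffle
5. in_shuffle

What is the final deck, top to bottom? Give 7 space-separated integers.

After op 1 (cut(2)): [0 6 2 1 5 3 4]
After op 2 (cut(6)): [4 0 6 2 1 5 3]
After op 3 (cut(3)): [2 1 5 3 4 0 6]
After op 4 (out_shuffle): [2 4 1 0 5 6 3]
After op 5 (in_shuffle): [0 2 5 4 6 1 3]

Answer: 0 2 5 4 6 1 3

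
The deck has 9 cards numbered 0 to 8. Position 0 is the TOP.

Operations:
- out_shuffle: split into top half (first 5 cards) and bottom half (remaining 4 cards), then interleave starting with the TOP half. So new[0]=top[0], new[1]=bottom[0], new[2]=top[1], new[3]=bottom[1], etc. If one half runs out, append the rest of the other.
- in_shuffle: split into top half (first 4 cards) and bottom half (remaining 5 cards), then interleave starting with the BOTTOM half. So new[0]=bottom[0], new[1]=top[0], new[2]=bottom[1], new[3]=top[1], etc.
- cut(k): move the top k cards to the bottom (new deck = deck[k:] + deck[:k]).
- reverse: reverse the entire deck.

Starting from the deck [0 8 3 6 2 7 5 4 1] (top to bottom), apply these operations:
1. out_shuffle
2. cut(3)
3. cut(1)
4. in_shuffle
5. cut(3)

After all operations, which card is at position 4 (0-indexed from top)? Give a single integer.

Answer: 1

Derivation:
After op 1 (out_shuffle): [0 7 8 5 3 4 6 1 2]
After op 2 (cut(3)): [5 3 4 6 1 2 0 7 8]
After op 3 (cut(1)): [3 4 6 1 2 0 7 8 5]
After op 4 (in_shuffle): [2 3 0 4 7 6 8 1 5]
After op 5 (cut(3)): [4 7 6 8 1 5 2 3 0]
Position 4: card 1.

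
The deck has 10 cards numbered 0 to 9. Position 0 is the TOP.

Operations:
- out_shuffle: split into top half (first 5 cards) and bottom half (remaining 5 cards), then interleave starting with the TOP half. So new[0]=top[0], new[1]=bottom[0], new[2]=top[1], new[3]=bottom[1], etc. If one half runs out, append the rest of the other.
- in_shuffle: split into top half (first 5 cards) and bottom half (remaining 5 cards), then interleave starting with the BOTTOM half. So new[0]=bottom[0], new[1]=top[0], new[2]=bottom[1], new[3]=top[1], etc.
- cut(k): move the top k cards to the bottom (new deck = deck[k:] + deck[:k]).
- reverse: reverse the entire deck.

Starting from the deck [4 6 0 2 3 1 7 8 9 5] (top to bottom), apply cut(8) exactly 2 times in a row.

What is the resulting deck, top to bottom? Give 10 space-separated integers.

After op 1 (cut(8)): [9 5 4 6 0 2 3 1 7 8]
After op 2 (cut(8)): [7 8 9 5 4 6 0 2 3 1]

Answer: 7 8 9 5 4 6 0 2 3 1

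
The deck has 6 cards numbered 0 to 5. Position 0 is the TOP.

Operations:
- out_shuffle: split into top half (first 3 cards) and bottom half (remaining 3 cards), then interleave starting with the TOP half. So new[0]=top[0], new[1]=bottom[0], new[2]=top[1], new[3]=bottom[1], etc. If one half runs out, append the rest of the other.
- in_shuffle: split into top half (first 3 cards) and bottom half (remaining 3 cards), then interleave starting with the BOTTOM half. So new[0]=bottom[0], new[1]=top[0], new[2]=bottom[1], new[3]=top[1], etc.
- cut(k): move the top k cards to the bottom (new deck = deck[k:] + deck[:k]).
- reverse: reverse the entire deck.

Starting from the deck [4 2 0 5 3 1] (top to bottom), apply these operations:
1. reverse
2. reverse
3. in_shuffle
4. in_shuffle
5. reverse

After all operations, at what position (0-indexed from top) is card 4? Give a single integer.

Answer: 2

Derivation:
After op 1 (reverse): [1 3 5 0 2 4]
After op 2 (reverse): [4 2 0 5 3 1]
After op 3 (in_shuffle): [5 4 3 2 1 0]
After op 4 (in_shuffle): [2 5 1 4 0 3]
After op 5 (reverse): [3 0 4 1 5 2]
Card 4 is at position 2.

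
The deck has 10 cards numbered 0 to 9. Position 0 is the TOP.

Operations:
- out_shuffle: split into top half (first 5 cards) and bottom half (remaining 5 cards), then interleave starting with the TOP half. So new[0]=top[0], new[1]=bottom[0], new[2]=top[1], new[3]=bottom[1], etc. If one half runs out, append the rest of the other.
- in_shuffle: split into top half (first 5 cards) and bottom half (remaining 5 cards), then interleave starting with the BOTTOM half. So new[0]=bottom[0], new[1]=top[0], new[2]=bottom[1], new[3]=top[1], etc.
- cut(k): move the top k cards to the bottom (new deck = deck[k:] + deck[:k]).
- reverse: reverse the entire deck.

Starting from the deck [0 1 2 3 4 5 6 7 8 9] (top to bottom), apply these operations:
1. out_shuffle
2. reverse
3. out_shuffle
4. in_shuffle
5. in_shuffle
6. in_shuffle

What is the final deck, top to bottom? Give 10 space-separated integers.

After op 1 (out_shuffle): [0 5 1 6 2 7 3 8 4 9]
After op 2 (reverse): [9 4 8 3 7 2 6 1 5 0]
After op 3 (out_shuffle): [9 2 4 6 8 1 3 5 7 0]
After op 4 (in_shuffle): [1 9 3 2 5 4 7 6 0 8]
After op 5 (in_shuffle): [4 1 7 9 6 3 0 2 8 5]
After op 6 (in_shuffle): [3 4 0 1 2 7 8 9 5 6]

Answer: 3 4 0 1 2 7 8 9 5 6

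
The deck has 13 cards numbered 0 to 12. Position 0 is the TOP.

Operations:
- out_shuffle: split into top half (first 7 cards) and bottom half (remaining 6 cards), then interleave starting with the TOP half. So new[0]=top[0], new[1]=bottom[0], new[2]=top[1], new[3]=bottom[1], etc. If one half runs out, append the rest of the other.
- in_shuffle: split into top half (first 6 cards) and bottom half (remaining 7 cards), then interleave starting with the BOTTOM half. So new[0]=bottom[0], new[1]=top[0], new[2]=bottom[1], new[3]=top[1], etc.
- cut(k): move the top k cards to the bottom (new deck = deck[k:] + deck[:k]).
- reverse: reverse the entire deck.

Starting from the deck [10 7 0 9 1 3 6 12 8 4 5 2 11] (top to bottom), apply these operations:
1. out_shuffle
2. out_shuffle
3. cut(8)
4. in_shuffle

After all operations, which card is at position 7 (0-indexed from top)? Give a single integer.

After op 1 (out_shuffle): [10 12 7 8 0 4 9 5 1 2 3 11 6]
After op 2 (out_shuffle): [10 5 12 1 7 2 8 3 0 11 4 6 9]
After op 3 (cut(8)): [0 11 4 6 9 10 5 12 1 7 2 8 3]
After op 4 (in_shuffle): [5 0 12 11 1 4 7 6 2 9 8 10 3]
Position 7: card 6.

Answer: 6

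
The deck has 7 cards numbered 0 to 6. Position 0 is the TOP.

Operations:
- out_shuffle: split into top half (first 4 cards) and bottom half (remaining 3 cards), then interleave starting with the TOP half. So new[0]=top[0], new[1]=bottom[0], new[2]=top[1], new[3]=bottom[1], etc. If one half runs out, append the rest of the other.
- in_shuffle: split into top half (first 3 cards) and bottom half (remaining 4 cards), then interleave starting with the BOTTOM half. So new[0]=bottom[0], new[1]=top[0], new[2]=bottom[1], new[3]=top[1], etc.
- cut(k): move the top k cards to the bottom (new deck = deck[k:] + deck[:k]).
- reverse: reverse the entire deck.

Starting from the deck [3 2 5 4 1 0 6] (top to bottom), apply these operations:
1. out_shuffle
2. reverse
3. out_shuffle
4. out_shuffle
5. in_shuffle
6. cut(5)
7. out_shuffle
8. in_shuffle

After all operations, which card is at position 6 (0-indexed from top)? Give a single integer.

Answer: 4

Derivation:
After op 1 (out_shuffle): [3 1 2 0 5 6 4]
After op 2 (reverse): [4 6 5 0 2 1 3]
After op 3 (out_shuffle): [4 2 6 1 5 3 0]
After op 4 (out_shuffle): [4 5 2 3 6 0 1]
After op 5 (in_shuffle): [3 4 6 5 0 2 1]
After op 6 (cut(5)): [2 1 3 4 6 5 0]
After op 7 (out_shuffle): [2 6 1 5 3 0 4]
After op 8 (in_shuffle): [5 2 3 6 0 1 4]
Position 6: card 4.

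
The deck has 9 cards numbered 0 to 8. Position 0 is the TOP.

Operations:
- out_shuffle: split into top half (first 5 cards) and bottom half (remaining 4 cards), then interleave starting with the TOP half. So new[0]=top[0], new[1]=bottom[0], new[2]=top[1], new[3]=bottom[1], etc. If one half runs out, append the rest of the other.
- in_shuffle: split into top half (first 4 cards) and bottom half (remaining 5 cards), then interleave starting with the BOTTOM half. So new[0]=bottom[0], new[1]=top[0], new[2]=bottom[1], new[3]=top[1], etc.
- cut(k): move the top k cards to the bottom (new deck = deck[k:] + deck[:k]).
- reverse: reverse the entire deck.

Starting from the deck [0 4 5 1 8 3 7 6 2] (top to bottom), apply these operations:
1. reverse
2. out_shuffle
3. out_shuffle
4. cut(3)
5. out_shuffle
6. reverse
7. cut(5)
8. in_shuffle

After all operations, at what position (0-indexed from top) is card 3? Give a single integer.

Answer: 7

Derivation:
After op 1 (reverse): [2 6 7 3 8 1 5 4 0]
After op 2 (out_shuffle): [2 1 6 5 7 4 3 0 8]
After op 3 (out_shuffle): [2 4 1 3 6 0 5 8 7]
After op 4 (cut(3)): [3 6 0 5 8 7 2 4 1]
After op 5 (out_shuffle): [3 7 6 2 0 4 5 1 8]
After op 6 (reverse): [8 1 5 4 0 2 6 7 3]
After op 7 (cut(5)): [2 6 7 3 8 1 5 4 0]
After op 8 (in_shuffle): [8 2 1 6 5 7 4 3 0]
Card 3 is at position 7.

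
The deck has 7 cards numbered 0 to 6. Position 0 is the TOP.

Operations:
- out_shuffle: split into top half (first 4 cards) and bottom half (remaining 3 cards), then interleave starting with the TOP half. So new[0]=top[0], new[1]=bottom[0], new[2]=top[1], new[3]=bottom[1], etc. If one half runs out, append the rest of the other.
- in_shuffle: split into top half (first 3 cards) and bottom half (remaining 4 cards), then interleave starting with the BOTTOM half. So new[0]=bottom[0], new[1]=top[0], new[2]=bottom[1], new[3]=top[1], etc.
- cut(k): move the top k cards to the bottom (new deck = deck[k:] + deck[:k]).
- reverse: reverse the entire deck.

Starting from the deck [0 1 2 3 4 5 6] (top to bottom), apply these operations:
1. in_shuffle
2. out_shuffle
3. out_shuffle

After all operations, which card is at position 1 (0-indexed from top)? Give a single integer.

Answer: 4

Derivation:
After op 1 (in_shuffle): [3 0 4 1 5 2 6]
After op 2 (out_shuffle): [3 5 0 2 4 6 1]
After op 3 (out_shuffle): [3 4 5 6 0 1 2]
Position 1: card 4.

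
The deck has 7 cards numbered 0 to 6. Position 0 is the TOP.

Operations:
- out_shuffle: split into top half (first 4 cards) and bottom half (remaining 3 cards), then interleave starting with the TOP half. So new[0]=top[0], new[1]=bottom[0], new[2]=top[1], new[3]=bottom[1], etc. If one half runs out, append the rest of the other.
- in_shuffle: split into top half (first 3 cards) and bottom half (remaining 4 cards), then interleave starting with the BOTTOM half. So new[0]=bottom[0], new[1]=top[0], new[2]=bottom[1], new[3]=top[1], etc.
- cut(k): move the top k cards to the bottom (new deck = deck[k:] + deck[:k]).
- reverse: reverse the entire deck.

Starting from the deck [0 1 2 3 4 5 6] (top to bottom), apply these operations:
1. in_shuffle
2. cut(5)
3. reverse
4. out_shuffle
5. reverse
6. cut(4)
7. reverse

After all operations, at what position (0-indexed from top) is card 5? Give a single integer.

Answer: 4

Derivation:
After op 1 (in_shuffle): [3 0 4 1 5 2 6]
After op 2 (cut(5)): [2 6 3 0 4 1 5]
After op 3 (reverse): [5 1 4 0 3 6 2]
After op 4 (out_shuffle): [5 3 1 6 4 2 0]
After op 5 (reverse): [0 2 4 6 1 3 5]
After op 6 (cut(4)): [1 3 5 0 2 4 6]
After op 7 (reverse): [6 4 2 0 5 3 1]
Card 5 is at position 4.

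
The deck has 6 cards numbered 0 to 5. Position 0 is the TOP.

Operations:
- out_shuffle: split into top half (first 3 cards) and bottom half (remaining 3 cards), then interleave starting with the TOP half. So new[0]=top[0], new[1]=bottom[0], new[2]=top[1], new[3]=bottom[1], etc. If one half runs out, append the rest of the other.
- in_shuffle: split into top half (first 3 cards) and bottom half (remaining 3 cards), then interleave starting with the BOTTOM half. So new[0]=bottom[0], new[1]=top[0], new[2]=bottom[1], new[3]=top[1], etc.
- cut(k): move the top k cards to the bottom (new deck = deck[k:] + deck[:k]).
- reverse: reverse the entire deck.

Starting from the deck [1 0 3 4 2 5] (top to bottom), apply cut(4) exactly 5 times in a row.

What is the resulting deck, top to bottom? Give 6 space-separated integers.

Answer: 3 4 2 5 1 0

Derivation:
After op 1 (cut(4)): [2 5 1 0 3 4]
After op 2 (cut(4)): [3 4 2 5 1 0]
After op 3 (cut(4)): [1 0 3 4 2 5]
After op 4 (cut(4)): [2 5 1 0 3 4]
After op 5 (cut(4)): [3 4 2 5 1 0]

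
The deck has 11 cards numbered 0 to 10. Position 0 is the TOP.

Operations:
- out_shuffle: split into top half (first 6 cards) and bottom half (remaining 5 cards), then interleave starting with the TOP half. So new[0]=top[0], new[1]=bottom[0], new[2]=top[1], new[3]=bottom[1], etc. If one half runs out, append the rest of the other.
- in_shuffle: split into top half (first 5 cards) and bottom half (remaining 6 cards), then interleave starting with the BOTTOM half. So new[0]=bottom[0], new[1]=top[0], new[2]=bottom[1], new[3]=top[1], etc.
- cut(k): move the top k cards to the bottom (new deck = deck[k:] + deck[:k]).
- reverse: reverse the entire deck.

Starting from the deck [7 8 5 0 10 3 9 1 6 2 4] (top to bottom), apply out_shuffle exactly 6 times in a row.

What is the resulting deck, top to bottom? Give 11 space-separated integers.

After op 1 (out_shuffle): [7 9 8 1 5 6 0 2 10 4 3]
After op 2 (out_shuffle): [7 0 9 2 8 10 1 4 5 3 6]
After op 3 (out_shuffle): [7 1 0 4 9 5 2 3 8 6 10]
After op 4 (out_shuffle): [7 2 1 3 0 8 4 6 9 10 5]
After op 5 (out_shuffle): [7 4 2 6 1 9 3 10 0 5 8]
After op 6 (out_shuffle): [7 3 4 10 2 0 6 5 1 8 9]

Answer: 7 3 4 10 2 0 6 5 1 8 9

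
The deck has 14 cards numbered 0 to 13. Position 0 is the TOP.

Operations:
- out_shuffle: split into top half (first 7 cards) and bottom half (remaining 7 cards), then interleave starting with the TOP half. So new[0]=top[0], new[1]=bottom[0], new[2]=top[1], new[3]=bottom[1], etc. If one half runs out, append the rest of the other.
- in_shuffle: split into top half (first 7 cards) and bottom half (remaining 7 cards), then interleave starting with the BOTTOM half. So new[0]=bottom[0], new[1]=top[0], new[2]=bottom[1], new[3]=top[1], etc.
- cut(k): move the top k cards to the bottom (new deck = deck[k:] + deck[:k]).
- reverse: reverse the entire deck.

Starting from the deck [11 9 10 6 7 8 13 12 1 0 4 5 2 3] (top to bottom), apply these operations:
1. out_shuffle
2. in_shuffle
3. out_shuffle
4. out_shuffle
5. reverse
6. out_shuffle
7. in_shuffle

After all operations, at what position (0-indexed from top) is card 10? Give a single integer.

After op 1 (out_shuffle): [11 12 9 1 10 0 6 4 7 5 8 2 13 3]
After op 2 (in_shuffle): [4 11 7 12 5 9 8 1 2 10 13 0 3 6]
After op 3 (out_shuffle): [4 1 11 2 7 10 12 13 5 0 9 3 8 6]
After op 4 (out_shuffle): [4 13 1 5 11 0 2 9 7 3 10 8 12 6]
After op 5 (reverse): [6 12 8 10 3 7 9 2 0 11 5 1 13 4]
After op 6 (out_shuffle): [6 2 12 0 8 11 10 5 3 1 7 13 9 4]
After op 7 (in_shuffle): [5 6 3 2 1 12 7 0 13 8 9 11 4 10]
Card 10 is at position 13.

Answer: 13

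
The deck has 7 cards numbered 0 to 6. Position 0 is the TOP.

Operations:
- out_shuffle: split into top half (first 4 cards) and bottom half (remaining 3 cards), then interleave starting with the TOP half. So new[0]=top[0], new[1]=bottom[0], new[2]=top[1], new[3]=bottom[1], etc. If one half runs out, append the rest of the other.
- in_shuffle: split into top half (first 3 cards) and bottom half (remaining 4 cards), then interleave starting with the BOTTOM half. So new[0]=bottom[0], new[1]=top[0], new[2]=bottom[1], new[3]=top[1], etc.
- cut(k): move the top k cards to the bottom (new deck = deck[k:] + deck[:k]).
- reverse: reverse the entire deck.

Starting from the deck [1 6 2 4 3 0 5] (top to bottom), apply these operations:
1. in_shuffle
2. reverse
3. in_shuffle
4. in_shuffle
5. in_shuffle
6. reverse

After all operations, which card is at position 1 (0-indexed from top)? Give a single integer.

After op 1 (in_shuffle): [4 1 3 6 0 2 5]
After op 2 (reverse): [5 2 0 6 3 1 4]
After op 3 (in_shuffle): [6 5 3 2 1 0 4]
After op 4 (in_shuffle): [2 6 1 5 0 3 4]
After op 5 (in_shuffle): [5 2 0 6 3 1 4]
After op 6 (reverse): [4 1 3 6 0 2 5]
Position 1: card 1.

Answer: 1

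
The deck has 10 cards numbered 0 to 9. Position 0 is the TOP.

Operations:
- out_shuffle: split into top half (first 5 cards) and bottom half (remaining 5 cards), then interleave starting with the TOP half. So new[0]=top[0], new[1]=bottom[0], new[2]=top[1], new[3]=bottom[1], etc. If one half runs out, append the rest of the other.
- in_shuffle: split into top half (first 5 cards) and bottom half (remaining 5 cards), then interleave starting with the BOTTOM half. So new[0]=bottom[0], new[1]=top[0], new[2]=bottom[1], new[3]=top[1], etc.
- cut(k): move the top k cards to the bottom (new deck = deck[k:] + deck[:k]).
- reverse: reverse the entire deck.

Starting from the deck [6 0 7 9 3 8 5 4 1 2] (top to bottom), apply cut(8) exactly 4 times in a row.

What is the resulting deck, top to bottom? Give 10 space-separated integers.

After op 1 (cut(8)): [1 2 6 0 7 9 3 8 5 4]
After op 2 (cut(8)): [5 4 1 2 6 0 7 9 3 8]
After op 3 (cut(8)): [3 8 5 4 1 2 6 0 7 9]
After op 4 (cut(8)): [7 9 3 8 5 4 1 2 6 0]

Answer: 7 9 3 8 5 4 1 2 6 0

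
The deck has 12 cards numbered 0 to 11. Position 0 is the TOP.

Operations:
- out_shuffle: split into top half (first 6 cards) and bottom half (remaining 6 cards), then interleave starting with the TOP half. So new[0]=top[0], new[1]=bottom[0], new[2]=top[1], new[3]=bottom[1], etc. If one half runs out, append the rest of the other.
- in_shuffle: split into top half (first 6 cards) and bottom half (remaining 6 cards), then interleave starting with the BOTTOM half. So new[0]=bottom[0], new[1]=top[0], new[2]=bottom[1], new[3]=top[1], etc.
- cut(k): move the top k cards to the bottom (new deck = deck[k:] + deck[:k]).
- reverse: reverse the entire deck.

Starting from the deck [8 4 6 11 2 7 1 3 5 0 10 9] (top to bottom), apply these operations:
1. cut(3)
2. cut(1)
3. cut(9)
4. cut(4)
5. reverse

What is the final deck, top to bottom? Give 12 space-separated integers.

After op 1 (cut(3)): [11 2 7 1 3 5 0 10 9 8 4 6]
After op 2 (cut(1)): [2 7 1 3 5 0 10 9 8 4 6 11]
After op 3 (cut(9)): [4 6 11 2 7 1 3 5 0 10 9 8]
After op 4 (cut(4)): [7 1 3 5 0 10 9 8 4 6 11 2]
After op 5 (reverse): [2 11 6 4 8 9 10 0 5 3 1 7]

Answer: 2 11 6 4 8 9 10 0 5 3 1 7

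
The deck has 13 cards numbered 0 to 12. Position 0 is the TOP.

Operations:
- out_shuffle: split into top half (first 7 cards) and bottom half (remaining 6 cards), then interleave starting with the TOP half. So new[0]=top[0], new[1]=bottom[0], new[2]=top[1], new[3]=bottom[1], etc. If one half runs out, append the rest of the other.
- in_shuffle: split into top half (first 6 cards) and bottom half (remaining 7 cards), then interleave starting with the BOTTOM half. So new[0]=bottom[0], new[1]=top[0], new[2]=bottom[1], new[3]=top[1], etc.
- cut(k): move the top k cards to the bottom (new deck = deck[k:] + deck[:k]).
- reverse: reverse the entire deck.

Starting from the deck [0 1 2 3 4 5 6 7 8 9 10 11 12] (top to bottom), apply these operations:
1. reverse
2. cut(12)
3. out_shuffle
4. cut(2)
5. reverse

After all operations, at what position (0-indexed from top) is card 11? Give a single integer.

Answer: 10

Derivation:
After op 1 (reverse): [12 11 10 9 8 7 6 5 4 3 2 1 0]
After op 2 (cut(12)): [0 12 11 10 9 8 7 6 5 4 3 2 1]
After op 3 (out_shuffle): [0 6 12 5 11 4 10 3 9 2 8 1 7]
After op 4 (cut(2)): [12 5 11 4 10 3 9 2 8 1 7 0 6]
After op 5 (reverse): [6 0 7 1 8 2 9 3 10 4 11 5 12]
Card 11 is at position 10.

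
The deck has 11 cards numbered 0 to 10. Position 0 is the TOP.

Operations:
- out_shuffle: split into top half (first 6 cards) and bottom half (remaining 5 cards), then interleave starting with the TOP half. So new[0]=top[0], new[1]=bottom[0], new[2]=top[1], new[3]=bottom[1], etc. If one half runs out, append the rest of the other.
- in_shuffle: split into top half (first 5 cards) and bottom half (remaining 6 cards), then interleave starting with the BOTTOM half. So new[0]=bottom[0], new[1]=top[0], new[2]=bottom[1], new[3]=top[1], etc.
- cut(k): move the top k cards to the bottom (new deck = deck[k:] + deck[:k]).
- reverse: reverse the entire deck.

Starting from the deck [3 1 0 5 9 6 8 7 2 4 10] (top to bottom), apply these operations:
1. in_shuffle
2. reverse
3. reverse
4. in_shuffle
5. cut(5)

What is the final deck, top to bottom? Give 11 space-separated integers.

After op 1 (in_shuffle): [6 3 8 1 7 0 2 5 4 9 10]
After op 2 (reverse): [10 9 4 5 2 0 7 1 8 3 6]
After op 3 (reverse): [6 3 8 1 7 0 2 5 4 9 10]
After op 4 (in_shuffle): [0 6 2 3 5 8 4 1 9 7 10]
After op 5 (cut(5)): [8 4 1 9 7 10 0 6 2 3 5]

Answer: 8 4 1 9 7 10 0 6 2 3 5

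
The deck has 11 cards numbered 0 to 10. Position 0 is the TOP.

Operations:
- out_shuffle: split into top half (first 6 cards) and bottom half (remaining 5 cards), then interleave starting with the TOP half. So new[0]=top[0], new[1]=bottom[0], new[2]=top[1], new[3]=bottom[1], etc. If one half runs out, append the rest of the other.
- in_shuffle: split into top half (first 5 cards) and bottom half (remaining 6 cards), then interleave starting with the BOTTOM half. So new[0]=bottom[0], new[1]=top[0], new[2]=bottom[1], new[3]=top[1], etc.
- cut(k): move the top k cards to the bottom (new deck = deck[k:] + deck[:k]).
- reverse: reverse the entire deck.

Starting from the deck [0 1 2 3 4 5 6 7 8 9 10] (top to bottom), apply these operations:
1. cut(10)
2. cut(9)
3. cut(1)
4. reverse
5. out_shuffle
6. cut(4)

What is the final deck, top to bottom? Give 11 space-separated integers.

Answer: 6 0 5 10 4 9 3 8 2 7 1

Derivation:
After op 1 (cut(10)): [10 0 1 2 3 4 5 6 7 8 9]
After op 2 (cut(9)): [8 9 10 0 1 2 3 4 5 6 7]
After op 3 (cut(1)): [9 10 0 1 2 3 4 5 6 7 8]
After op 4 (reverse): [8 7 6 5 4 3 2 1 0 10 9]
After op 5 (out_shuffle): [8 2 7 1 6 0 5 10 4 9 3]
After op 6 (cut(4)): [6 0 5 10 4 9 3 8 2 7 1]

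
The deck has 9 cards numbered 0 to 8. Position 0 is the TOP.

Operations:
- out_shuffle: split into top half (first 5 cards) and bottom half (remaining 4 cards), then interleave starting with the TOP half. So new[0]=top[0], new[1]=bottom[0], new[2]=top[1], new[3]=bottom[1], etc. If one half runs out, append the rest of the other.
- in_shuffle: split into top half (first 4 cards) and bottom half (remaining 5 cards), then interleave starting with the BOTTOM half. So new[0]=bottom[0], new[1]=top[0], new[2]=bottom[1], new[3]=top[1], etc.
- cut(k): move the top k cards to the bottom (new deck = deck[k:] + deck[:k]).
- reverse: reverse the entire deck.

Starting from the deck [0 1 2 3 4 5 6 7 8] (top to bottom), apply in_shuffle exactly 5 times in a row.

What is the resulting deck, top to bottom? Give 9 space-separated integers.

Answer: 1 3 5 7 0 2 4 6 8

Derivation:
After op 1 (in_shuffle): [4 0 5 1 6 2 7 3 8]
After op 2 (in_shuffle): [6 4 2 0 7 5 3 1 8]
After op 3 (in_shuffle): [7 6 5 4 3 2 1 0 8]
After op 4 (in_shuffle): [3 7 2 6 1 5 0 4 8]
After op 5 (in_shuffle): [1 3 5 7 0 2 4 6 8]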